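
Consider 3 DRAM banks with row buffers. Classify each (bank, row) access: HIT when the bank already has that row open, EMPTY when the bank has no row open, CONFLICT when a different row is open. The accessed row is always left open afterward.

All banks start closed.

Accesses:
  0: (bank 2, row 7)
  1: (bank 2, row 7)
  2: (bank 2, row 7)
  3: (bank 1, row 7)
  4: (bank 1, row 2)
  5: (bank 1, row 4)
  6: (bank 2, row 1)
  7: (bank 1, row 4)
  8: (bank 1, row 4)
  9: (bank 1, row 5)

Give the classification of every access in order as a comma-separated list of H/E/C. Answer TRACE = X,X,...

TRACE = E,H,H,E,C,C,C,H,H,C

  [0] b2 r7: no row ⇒ E
  [1] b2 r7: had r7 ⇒ H
  [2] b2 r7: had r7 ⇒ H
  [3] b1 r7: no row ⇒ E
  [4] b1 r2: had r7 ⇒ C
  [5] b1 r4: had r2 ⇒ C
  [6] b2 r1: had r7 ⇒ C
  [7] b1 r4: had r4 ⇒ H
  [8] b1 r4: had r4 ⇒ H
  [9] b1 r5: had r4 ⇒ C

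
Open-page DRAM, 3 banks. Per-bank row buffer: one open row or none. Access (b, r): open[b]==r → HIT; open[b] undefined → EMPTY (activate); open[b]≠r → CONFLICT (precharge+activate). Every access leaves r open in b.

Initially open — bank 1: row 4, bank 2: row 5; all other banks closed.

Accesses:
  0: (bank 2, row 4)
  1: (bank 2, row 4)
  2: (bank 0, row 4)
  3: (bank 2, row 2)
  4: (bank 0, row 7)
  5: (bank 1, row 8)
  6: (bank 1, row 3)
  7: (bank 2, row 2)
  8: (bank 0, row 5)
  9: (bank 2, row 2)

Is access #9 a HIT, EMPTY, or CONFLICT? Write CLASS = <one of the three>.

CLASS = HIT

#0 (2,4) C  (was 5)
#1 (2,4) H  (was 4)
#2 (0,4) E
#3 (2,2) C  (was 4)
#4 (0,7) C  (was 4)
#5 (1,8) C  (was 4)
#6 (1,3) C  (was 8)
#7 (2,2) H  (was 2)
#8 (0,5) C  (was 7)
#9 (2,2) H  (was 2)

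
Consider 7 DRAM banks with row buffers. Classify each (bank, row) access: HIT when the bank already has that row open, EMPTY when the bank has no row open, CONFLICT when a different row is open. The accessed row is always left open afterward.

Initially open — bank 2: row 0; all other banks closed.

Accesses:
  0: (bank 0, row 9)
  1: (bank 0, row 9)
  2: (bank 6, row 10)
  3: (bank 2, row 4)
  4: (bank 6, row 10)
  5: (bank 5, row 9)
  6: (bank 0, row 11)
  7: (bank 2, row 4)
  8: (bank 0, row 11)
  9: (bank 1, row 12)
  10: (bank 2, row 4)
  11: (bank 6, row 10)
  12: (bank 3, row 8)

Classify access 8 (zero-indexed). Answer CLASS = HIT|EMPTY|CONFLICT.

CLASS = HIT

0: bank 0 row 9 — prev None → EMPTY
1: bank 0 row 9 — prev 9 → HIT
2: bank 6 row 10 — prev None → EMPTY
3: bank 2 row 4 — prev 0 → CONFLICT
4: bank 6 row 10 — prev 10 → HIT
5: bank 5 row 9 — prev None → EMPTY
6: bank 0 row 11 — prev 9 → CONFLICT
7: bank 2 row 4 — prev 4 → HIT
8: bank 0 row 11 — prev 11 → HIT
9: bank 1 row 12 — prev None → EMPTY
10: bank 2 row 4 — prev 4 → HIT
11: bank 6 row 10 — prev 10 → HIT
12: bank 3 row 8 — prev None → EMPTY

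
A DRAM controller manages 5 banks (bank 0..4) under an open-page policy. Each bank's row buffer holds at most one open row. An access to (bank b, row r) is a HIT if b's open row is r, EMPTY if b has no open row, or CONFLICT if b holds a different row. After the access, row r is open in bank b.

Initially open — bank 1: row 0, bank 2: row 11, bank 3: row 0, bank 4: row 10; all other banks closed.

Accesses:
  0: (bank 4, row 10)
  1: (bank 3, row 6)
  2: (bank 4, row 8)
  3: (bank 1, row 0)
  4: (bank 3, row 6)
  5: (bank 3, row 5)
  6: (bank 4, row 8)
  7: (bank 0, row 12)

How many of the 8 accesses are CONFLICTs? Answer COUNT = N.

#0 (4,10) H  (was 10)
#1 (3,6) C  (was 0)
#2 (4,8) C  (was 10)
#3 (1,0) H  (was 0)
#4 (3,6) H  (was 6)
#5 (3,5) C  (was 6)
#6 (4,8) H  (was 8)
#7 (0,12) E

COUNT = 3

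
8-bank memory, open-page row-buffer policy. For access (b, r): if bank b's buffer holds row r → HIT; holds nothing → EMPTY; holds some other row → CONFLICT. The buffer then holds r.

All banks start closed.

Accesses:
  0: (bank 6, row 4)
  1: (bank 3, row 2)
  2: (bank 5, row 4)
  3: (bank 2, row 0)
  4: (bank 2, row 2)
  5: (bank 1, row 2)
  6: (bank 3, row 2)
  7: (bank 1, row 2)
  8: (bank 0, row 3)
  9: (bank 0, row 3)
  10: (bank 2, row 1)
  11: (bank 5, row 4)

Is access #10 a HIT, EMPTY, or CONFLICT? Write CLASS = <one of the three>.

CLASS = CONFLICT

  [0] b6 r4: no row ⇒ E
  [1] b3 r2: no row ⇒ E
  [2] b5 r4: no row ⇒ E
  [3] b2 r0: no row ⇒ E
  [4] b2 r2: had r0 ⇒ C
  [5] b1 r2: no row ⇒ E
  [6] b3 r2: had r2 ⇒ H
  [7] b1 r2: had r2 ⇒ H
  [8] b0 r3: no row ⇒ E
  [9] b0 r3: had r3 ⇒ H
  [10] b2 r1: had r2 ⇒ C
  [11] b5 r4: had r4 ⇒ H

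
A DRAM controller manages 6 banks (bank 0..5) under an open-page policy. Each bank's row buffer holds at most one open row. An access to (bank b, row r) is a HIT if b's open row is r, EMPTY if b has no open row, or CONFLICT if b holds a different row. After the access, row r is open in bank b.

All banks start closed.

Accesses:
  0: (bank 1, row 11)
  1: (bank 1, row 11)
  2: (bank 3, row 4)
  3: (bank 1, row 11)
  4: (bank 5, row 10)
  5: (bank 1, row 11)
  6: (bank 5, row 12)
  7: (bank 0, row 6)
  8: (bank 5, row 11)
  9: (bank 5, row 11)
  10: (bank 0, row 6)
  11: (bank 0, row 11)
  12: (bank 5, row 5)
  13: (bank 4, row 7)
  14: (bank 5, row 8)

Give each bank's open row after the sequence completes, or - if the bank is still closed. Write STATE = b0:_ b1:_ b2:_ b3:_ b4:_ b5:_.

STATE = b0:11 b1:11 b2:- b3:4 b4:7 b5:8

#0 (1,11) E
#1 (1,11) H  (was 11)
#2 (3,4) E
#3 (1,11) H  (was 11)
#4 (5,10) E
#5 (1,11) H  (was 11)
#6 (5,12) C  (was 10)
#7 (0,6) E
#8 (5,11) C  (was 12)
#9 (5,11) H  (was 11)
#10 (0,6) H  (was 6)
#11 (0,11) C  (was 6)
#12 (5,5) C  (was 11)
#13 (4,7) E
#14 (5,8) C  (was 5)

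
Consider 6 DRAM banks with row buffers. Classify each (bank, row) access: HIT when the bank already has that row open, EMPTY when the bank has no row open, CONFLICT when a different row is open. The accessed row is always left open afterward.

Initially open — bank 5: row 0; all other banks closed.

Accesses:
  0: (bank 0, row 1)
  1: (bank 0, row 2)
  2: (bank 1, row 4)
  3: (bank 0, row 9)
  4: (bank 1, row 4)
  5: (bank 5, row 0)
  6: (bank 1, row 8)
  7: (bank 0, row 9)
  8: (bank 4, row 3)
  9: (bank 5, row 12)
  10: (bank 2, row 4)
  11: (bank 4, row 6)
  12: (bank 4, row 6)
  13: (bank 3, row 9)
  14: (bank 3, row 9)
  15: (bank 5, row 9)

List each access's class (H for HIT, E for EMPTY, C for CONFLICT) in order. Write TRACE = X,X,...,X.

TRACE = E,C,E,C,H,H,C,H,E,C,E,C,H,E,H,C

step 0: bank0 None->1 [EMPTY]
step 1: bank0 1->2 [CONFLICT]
step 2: bank1 None->4 [EMPTY]
step 3: bank0 2->9 [CONFLICT]
step 4: bank1 4->4 [HIT]
step 5: bank5 0->0 [HIT]
step 6: bank1 4->8 [CONFLICT]
step 7: bank0 9->9 [HIT]
step 8: bank4 None->3 [EMPTY]
step 9: bank5 0->12 [CONFLICT]
step 10: bank2 None->4 [EMPTY]
step 11: bank4 3->6 [CONFLICT]
step 12: bank4 6->6 [HIT]
step 13: bank3 None->9 [EMPTY]
step 14: bank3 9->9 [HIT]
step 15: bank5 12->9 [CONFLICT]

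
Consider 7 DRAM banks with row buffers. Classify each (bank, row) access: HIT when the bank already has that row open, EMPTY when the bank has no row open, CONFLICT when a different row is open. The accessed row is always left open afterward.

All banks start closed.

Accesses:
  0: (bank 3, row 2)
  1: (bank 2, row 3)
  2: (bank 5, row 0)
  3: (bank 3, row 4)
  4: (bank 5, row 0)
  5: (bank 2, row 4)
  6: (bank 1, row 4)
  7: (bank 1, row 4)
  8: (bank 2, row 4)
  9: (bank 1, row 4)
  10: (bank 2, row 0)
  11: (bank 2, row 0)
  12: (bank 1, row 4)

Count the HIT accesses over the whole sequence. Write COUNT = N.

#0 (3,2) E
#1 (2,3) E
#2 (5,0) E
#3 (3,4) C  (was 2)
#4 (5,0) H  (was 0)
#5 (2,4) C  (was 3)
#6 (1,4) E
#7 (1,4) H  (was 4)
#8 (2,4) H  (was 4)
#9 (1,4) H  (was 4)
#10 (2,0) C  (was 4)
#11 (2,0) H  (was 0)
#12 (1,4) H  (was 4)

COUNT = 6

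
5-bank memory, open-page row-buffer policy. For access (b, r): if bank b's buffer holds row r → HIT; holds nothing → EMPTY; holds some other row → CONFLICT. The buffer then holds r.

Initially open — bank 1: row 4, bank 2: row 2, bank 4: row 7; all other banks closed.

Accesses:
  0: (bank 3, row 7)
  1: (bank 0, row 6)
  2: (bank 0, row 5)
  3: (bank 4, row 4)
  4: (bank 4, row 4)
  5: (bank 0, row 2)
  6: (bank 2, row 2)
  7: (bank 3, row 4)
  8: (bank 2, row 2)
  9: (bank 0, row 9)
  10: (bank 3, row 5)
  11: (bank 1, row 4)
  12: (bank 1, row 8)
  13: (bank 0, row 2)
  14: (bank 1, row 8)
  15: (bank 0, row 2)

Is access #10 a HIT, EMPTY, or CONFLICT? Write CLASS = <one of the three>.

CLASS = CONFLICT

step 0: bank3 None->7 [EMPTY]
step 1: bank0 None->6 [EMPTY]
step 2: bank0 6->5 [CONFLICT]
step 3: bank4 7->4 [CONFLICT]
step 4: bank4 4->4 [HIT]
step 5: bank0 5->2 [CONFLICT]
step 6: bank2 2->2 [HIT]
step 7: bank3 7->4 [CONFLICT]
step 8: bank2 2->2 [HIT]
step 9: bank0 2->9 [CONFLICT]
step 10: bank3 4->5 [CONFLICT]
step 11: bank1 4->4 [HIT]
step 12: bank1 4->8 [CONFLICT]
step 13: bank0 9->2 [CONFLICT]
step 14: bank1 8->8 [HIT]
step 15: bank0 2->2 [HIT]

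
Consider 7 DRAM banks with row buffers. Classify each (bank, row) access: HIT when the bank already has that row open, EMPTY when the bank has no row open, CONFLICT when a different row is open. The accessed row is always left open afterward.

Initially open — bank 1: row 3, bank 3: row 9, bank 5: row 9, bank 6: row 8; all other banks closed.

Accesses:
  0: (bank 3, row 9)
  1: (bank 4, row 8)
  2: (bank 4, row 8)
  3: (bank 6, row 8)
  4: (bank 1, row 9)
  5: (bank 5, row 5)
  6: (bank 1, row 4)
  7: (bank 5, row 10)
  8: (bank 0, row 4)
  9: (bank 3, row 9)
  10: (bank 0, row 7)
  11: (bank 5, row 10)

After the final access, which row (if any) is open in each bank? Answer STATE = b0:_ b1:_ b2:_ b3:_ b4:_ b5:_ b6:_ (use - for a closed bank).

STATE = b0:7 b1:4 b2:- b3:9 b4:8 b5:10 b6:8

0: bank 3 row 9 — prev 9 → HIT
1: bank 4 row 8 — prev None → EMPTY
2: bank 4 row 8 — prev 8 → HIT
3: bank 6 row 8 — prev 8 → HIT
4: bank 1 row 9 — prev 3 → CONFLICT
5: bank 5 row 5 — prev 9 → CONFLICT
6: bank 1 row 4 — prev 9 → CONFLICT
7: bank 5 row 10 — prev 5 → CONFLICT
8: bank 0 row 4 — prev None → EMPTY
9: bank 3 row 9 — prev 9 → HIT
10: bank 0 row 7 — prev 4 → CONFLICT
11: bank 5 row 10 — prev 10 → HIT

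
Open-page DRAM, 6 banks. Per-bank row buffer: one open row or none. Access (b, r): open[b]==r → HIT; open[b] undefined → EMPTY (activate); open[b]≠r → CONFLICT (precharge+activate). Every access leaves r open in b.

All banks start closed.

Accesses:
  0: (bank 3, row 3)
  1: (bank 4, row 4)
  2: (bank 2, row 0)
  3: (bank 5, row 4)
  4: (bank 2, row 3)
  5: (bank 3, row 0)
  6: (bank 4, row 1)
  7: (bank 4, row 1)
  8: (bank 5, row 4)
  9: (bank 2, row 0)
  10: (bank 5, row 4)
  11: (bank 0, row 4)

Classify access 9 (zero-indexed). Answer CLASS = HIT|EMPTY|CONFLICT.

#0 (3,3) E
#1 (4,4) E
#2 (2,0) E
#3 (5,4) E
#4 (2,3) C  (was 0)
#5 (3,0) C  (was 3)
#6 (4,1) C  (was 4)
#7 (4,1) H  (was 1)
#8 (5,4) H  (was 4)
#9 (2,0) C  (was 3)
#10 (5,4) H  (was 4)
#11 (0,4) E

CLASS = CONFLICT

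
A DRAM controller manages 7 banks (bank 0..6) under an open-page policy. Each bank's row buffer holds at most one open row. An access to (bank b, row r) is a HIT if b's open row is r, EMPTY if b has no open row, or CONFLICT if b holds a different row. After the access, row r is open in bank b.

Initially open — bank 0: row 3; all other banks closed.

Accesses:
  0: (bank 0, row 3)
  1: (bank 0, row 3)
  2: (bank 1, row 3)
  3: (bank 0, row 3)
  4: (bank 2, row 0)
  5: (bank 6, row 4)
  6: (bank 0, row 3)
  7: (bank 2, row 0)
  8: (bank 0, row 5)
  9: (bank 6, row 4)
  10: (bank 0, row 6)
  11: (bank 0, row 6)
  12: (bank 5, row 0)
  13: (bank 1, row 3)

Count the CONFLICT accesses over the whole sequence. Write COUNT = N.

COUNT = 2

  [0] b0 r3: had r3 ⇒ H
  [1] b0 r3: had r3 ⇒ H
  [2] b1 r3: no row ⇒ E
  [3] b0 r3: had r3 ⇒ H
  [4] b2 r0: no row ⇒ E
  [5] b6 r4: no row ⇒ E
  [6] b0 r3: had r3 ⇒ H
  [7] b2 r0: had r0 ⇒ H
  [8] b0 r5: had r3 ⇒ C
  [9] b6 r4: had r4 ⇒ H
  [10] b0 r6: had r5 ⇒ C
  [11] b0 r6: had r6 ⇒ H
  [12] b5 r0: no row ⇒ E
  [13] b1 r3: had r3 ⇒ H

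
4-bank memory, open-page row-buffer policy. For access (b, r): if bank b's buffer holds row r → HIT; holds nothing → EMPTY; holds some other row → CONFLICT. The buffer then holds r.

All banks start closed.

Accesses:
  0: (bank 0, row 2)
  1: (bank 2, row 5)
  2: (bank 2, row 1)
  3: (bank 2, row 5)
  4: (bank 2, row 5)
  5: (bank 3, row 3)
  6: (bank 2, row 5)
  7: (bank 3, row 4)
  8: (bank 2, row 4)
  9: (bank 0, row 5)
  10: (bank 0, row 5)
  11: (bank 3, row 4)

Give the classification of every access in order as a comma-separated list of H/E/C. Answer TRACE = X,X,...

TRACE = E,E,C,C,H,E,H,C,C,C,H,H

  [0] b0 r2: no row ⇒ E
  [1] b2 r5: no row ⇒ E
  [2] b2 r1: had r5 ⇒ C
  [3] b2 r5: had r1 ⇒ C
  [4] b2 r5: had r5 ⇒ H
  [5] b3 r3: no row ⇒ E
  [6] b2 r5: had r5 ⇒ H
  [7] b3 r4: had r3 ⇒ C
  [8] b2 r4: had r5 ⇒ C
  [9] b0 r5: had r2 ⇒ C
  [10] b0 r5: had r5 ⇒ H
  [11] b3 r4: had r4 ⇒ H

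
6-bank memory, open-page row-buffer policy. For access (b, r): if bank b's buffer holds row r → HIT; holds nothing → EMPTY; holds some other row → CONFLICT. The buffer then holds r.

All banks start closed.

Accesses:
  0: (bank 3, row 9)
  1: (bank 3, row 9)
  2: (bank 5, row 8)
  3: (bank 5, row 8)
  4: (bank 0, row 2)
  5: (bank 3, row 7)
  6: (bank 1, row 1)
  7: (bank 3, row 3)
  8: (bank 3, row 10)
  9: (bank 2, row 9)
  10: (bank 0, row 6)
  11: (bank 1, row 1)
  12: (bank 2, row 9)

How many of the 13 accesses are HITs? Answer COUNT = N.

COUNT = 4

#0 (3,9) E
#1 (3,9) H  (was 9)
#2 (5,8) E
#3 (5,8) H  (was 8)
#4 (0,2) E
#5 (3,7) C  (was 9)
#6 (1,1) E
#7 (3,3) C  (was 7)
#8 (3,10) C  (was 3)
#9 (2,9) E
#10 (0,6) C  (was 2)
#11 (1,1) H  (was 1)
#12 (2,9) H  (was 9)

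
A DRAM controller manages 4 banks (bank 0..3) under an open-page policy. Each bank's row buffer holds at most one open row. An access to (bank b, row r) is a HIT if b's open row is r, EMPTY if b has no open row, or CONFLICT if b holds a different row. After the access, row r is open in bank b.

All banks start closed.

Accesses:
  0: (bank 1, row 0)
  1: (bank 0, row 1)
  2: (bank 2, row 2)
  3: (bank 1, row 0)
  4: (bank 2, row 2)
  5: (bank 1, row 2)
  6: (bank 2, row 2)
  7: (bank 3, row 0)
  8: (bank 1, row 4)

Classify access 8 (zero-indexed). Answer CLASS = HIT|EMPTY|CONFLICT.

#0 (1,0) E
#1 (0,1) E
#2 (2,2) E
#3 (1,0) H  (was 0)
#4 (2,2) H  (was 2)
#5 (1,2) C  (was 0)
#6 (2,2) H  (was 2)
#7 (3,0) E
#8 (1,4) C  (was 2)

CLASS = CONFLICT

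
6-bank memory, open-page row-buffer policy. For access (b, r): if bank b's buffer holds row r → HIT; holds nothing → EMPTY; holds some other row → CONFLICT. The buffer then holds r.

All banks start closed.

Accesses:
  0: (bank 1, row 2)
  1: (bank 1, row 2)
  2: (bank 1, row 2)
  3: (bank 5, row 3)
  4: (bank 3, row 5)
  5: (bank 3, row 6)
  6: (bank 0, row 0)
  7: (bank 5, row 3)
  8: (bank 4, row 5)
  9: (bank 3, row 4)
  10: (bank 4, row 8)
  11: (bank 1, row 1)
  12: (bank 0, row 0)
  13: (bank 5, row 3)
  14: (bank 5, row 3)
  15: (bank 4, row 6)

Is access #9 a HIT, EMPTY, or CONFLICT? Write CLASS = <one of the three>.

CLASS = CONFLICT

0: bank 1 row 2 — prev None → EMPTY
1: bank 1 row 2 — prev 2 → HIT
2: bank 1 row 2 — prev 2 → HIT
3: bank 5 row 3 — prev None → EMPTY
4: bank 3 row 5 — prev None → EMPTY
5: bank 3 row 6 — prev 5 → CONFLICT
6: bank 0 row 0 — prev None → EMPTY
7: bank 5 row 3 — prev 3 → HIT
8: bank 4 row 5 — prev None → EMPTY
9: bank 3 row 4 — prev 6 → CONFLICT
10: bank 4 row 8 — prev 5 → CONFLICT
11: bank 1 row 1 — prev 2 → CONFLICT
12: bank 0 row 0 — prev 0 → HIT
13: bank 5 row 3 — prev 3 → HIT
14: bank 5 row 3 — prev 3 → HIT
15: bank 4 row 6 — prev 8 → CONFLICT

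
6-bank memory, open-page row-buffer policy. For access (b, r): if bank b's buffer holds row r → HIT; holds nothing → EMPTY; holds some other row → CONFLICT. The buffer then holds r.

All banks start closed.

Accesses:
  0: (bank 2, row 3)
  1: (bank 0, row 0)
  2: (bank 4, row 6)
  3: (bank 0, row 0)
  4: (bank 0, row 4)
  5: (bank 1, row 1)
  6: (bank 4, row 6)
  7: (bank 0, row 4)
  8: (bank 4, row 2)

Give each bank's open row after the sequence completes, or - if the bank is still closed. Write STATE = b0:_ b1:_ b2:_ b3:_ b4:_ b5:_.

STATE = b0:4 b1:1 b2:3 b3:- b4:2 b5:-

0: bank 2 row 3 — prev None → EMPTY
1: bank 0 row 0 — prev None → EMPTY
2: bank 4 row 6 — prev None → EMPTY
3: bank 0 row 0 — prev 0 → HIT
4: bank 0 row 4 — prev 0 → CONFLICT
5: bank 1 row 1 — prev None → EMPTY
6: bank 4 row 6 — prev 6 → HIT
7: bank 0 row 4 — prev 4 → HIT
8: bank 4 row 2 — prev 6 → CONFLICT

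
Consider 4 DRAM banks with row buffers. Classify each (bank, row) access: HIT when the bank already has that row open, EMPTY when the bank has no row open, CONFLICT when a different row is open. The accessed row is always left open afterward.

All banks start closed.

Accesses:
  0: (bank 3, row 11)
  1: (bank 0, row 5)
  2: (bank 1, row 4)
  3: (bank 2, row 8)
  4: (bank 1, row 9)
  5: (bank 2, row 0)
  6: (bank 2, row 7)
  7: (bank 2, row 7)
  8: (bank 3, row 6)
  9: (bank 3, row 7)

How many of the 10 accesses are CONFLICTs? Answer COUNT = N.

  [0] b3 r11: no row ⇒ E
  [1] b0 r5: no row ⇒ E
  [2] b1 r4: no row ⇒ E
  [3] b2 r8: no row ⇒ E
  [4] b1 r9: had r4 ⇒ C
  [5] b2 r0: had r8 ⇒ C
  [6] b2 r7: had r0 ⇒ C
  [7] b2 r7: had r7 ⇒ H
  [8] b3 r6: had r11 ⇒ C
  [9] b3 r7: had r6 ⇒ C

COUNT = 5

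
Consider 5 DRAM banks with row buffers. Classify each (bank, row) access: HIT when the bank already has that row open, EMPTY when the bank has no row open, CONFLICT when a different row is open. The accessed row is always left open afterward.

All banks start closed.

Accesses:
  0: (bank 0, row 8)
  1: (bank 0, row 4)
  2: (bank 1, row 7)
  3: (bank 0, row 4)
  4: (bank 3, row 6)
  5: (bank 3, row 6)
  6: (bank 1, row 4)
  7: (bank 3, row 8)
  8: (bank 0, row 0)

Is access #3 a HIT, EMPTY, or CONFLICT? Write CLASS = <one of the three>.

CLASS = HIT

0: bank 0 row 8 — prev None → EMPTY
1: bank 0 row 4 — prev 8 → CONFLICT
2: bank 1 row 7 — prev None → EMPTY
3: bank 0 row 4 — prev 4 → HIT
4: bank 3 row 6 — prev None → EMPTY
5: bank 3 row 6 — prev 6 → HIT
6: bank 1 row 4 — prev 7 → CONFLICT
7: bank 3 row 8 — prev 6 → CONFLICT
8: bank 0 row 0 — prev 4 → CONFLICT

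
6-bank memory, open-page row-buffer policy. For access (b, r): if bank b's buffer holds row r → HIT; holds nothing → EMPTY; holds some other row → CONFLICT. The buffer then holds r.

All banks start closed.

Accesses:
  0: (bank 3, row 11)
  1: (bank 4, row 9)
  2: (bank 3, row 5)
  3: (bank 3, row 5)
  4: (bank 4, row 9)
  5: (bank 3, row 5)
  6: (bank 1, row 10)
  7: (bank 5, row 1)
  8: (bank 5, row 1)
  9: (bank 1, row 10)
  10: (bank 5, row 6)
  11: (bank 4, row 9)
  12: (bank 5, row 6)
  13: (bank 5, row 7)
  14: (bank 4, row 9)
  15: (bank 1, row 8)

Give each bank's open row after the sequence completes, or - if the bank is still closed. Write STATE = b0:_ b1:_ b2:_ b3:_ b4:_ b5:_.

step 0: bank3 None->11 [EMPTY]
step 1: bank4 None->9 [EMPTY]
step 2: bank3 11->5 [CONFLICT]
step 3: bank3 5->5 [HIT]
step 4: bank4 9->9 [HIT]
step 5: bank3 5->5 [HIT]
step 6: bank1 None->10 [EMPTY]
step 7: bank5 None->1 [EMPTY]
step 8: bank5 1->1 [HIT]
step 9: bank1 10->10 [HIT]
step 10: bank5 1->6 [CONFLICT]
step 11: bank4 9->9 [HIT]
step 12: bank5 6->6 [HIT]
step 13: bank5 6->7 [CONFLICT]
step 14: bank4 9->9 [HIT]
step 15: bank1 10->8 [CONFLICT]

STATE = b0:- b1:8 b2:- b3:5 b4:9 b5:7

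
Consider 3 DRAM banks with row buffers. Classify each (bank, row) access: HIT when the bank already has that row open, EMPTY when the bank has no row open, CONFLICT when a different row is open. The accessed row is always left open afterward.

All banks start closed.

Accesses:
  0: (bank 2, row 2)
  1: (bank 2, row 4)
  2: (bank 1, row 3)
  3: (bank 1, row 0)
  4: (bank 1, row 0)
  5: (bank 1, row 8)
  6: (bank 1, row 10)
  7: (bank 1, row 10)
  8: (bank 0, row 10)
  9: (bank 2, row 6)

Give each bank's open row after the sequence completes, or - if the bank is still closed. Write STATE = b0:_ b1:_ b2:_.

STATE = b0:10 b1:10 b2:6

#0 (2,2) E
#1 (2,4) C  (was 2)
#2 (1,3) E
#3 (1,0) C  (was 3)
#4 (1,0) H  (was 0)
#5 (1,8) C  (was 0)
#6 (1,10) C  (was 8)
#7 (1,10) H  (was 10)
#8 (0,10) E
#9 (2,6) C  (was 4)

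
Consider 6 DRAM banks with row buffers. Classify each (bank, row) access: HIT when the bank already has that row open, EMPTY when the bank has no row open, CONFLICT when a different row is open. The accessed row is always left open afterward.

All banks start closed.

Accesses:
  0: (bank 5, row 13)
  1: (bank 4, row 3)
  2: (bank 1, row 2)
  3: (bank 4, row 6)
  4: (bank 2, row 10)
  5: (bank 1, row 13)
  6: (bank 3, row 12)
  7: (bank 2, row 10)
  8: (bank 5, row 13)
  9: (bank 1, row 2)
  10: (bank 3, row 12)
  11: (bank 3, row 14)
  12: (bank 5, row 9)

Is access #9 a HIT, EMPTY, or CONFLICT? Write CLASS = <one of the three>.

CLASS = CONFLICT

  [0] b5 r13: no row ⇒ E
  [1] b4 r3: no row ⇒ E
  [2] b1 r2: no row ⇒ E
  [3] b4 r6: had r3 ⇒ C
  [4] b2 r10: no row ⇒ E
  [5] b1 r13: had r2 ⇒ C
  [6] b3 r12: no row ⇒ E
  [7] b2 r10: had r10 ⇒ H
  [8] b5 r13: had r13 ⇒ H
  [9] b1 r2: had r13 ⇒ C
  [10] b3 r12: had r12 ⇒ H
  [11] b3 r14: had r12 ⇒ C
  [12] b5 r9: had r13 ⇒ C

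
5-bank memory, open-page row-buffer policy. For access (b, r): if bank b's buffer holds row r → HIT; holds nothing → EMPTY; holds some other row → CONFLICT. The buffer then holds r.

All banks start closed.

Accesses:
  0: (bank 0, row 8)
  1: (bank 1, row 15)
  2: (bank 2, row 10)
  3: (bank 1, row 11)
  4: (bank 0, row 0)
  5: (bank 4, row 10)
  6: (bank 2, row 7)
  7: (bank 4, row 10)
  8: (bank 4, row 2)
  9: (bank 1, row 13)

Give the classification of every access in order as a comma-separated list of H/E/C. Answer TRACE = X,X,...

TRACE = E,E,E,C,C,E,C,H,C,C

  [0] b0 r8: no row ⇒ E
  [1] b1 r15: no row ⇒ E
  [2] b2 r10: no row ⇒ E
  [3] b1 r11: had r15 ⇒ C
  [4] b0 r0: had r8 ⇒ C
  [5] b4 r10: no row ⇒ E
  [6] b2 r7: had r10 ⇒ C
  [7] b4 r10: had r10 ⇒ H
  [8] b4 r2: had r10 ⇒ C
  [9] b1 r13: had r11 ⇒ C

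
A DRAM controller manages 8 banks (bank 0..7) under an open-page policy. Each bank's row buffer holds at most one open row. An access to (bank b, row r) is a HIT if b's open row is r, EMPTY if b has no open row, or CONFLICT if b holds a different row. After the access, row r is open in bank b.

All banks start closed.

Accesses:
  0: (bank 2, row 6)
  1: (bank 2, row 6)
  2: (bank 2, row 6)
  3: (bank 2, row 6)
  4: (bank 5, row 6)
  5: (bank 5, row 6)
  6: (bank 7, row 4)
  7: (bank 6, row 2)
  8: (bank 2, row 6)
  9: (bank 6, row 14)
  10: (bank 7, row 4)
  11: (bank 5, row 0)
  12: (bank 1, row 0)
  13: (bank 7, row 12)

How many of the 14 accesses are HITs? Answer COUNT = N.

COUNT = 6

  [0] b2 r6: no row ⇒ E
  [1] b2 r6: had r6 ⇒ H
  [2] b2 r6: had r6 ⇒ H
  [3] b2 r6: had r6 ⇒ H
  [4] b5 r6: no row ⇒ E
  [5] b5 r6: had r6 ⇒ H
  [6] b7 r4: no row ⇒ E
  [7] b6 r2: no row ⇒ E
  [8] b2 r6: had r6 ⇒ H
  [9] b6 r14: had r2 ⇒ C
  [10] b7 r4: had r4 ⇒ H
  [11] b5 r0: had r6 ⇒ C
  [12] b1 r0: no row ⇒ E
  [13] b7 r12: had r4 ⇒ C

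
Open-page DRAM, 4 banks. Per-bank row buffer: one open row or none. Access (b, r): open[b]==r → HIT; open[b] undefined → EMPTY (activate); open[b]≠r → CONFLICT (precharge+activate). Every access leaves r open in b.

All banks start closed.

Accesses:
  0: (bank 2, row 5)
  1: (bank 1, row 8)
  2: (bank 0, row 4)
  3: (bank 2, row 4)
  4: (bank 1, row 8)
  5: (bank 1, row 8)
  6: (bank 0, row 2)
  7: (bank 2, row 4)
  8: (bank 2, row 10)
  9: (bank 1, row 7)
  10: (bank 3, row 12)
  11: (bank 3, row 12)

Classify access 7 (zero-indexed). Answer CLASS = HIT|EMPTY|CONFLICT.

CLASS = HIT

0: bank 2 row 5 — prev None → EMPTY
1: bank 1 row 8 — prev None → EMPTY
2: bank 0 row 4 — prev None → EMPTY
3: bank 2 row 4 — prev 5 → CONFLICT
4: bank 1 row 8 — prev 8 → HIT
5: bank 1 row 8 — prev 8 → HIT
6: bank 0 row 2 — prev 4 → CONFLICT
7: bank 2 row 4 — prev 4 → HIT
8: bank 2 row 10 — prev 4 → CONFLICT
9: bank 1 row 7 — prev 8 → CONFLICT
10: bank 3 row 12 — prev None → EMPTY
11: bank 3 row 12 — prev 12 → HIT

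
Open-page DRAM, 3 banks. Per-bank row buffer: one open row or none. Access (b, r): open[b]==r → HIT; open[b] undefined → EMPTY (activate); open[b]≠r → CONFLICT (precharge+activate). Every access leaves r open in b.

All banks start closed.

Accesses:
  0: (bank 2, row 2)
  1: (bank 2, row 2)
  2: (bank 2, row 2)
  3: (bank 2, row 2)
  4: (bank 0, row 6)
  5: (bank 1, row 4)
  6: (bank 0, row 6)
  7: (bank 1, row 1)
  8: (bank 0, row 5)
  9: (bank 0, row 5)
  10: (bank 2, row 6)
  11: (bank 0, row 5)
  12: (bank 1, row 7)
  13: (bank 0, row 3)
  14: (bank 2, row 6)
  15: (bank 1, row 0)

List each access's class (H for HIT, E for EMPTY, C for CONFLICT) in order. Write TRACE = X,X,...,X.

#0 (2,2) E
#1 (2,2) H  (was 2)
#2 (2,2) H  (was 2)
#3 (2,2) H  (was 2)
#4 (0,6) E
#5 (1,4) E
#6 (0,6) H  (was 6)
#7 (1,1) C  (was 4)
#8 (0,5) C  (was 6)
#9 (0,5) H  (was 5)
#10 (2,6) C  (was 2)
#11 (0,5) H  (was 5)
#12 (1,7) C  (was 1)
#13 (0,3) C  (was 5)
#14 (2,6) H  (was 6)
#15 (1,0) C  (was 7)

TRACE = E,H,H,H,E,E,H,C,C,H,C,H,C,C,H,C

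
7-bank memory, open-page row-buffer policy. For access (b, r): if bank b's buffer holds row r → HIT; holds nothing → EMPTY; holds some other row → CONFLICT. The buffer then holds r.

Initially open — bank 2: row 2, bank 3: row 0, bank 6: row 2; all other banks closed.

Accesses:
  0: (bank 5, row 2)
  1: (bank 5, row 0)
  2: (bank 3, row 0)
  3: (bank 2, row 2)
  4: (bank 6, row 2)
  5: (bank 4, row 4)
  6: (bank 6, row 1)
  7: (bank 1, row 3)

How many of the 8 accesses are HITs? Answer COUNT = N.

  [0] b5 r2: no row ⇒ E
  [1] b5 r0: had r2 ⇒ C
  [2] b3 r0: had r0 ⇒ H
  [3] b2 r2: had r2 ⇒ H
  [4] b6 r2: had r2 ⇒ H
  [5] b4 r4: no row ⇒ E
  [6] b6 r1: had r2 ⇒ C
  [7] b1 r3: no row ⇒ E

COUNT = 3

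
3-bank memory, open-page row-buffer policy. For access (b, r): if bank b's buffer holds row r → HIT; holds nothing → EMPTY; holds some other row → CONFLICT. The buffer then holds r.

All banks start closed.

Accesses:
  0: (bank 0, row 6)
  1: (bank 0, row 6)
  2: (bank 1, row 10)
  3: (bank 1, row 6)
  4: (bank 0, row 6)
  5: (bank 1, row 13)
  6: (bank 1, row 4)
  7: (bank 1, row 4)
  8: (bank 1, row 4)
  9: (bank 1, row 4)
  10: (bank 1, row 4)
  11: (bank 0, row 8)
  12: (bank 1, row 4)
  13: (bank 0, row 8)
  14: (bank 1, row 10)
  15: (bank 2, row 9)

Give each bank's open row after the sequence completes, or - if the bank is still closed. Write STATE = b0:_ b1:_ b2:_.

STATE = b0:8 b1:10 b2:9

step 0: bank0 None->6 [EMPTY]
step 1: bank0 6->6 [HIT]
step 2: bank1 None->10 [EMPTY]
step 3: bank1 10->6 [CONFLICT]
step 4: bank0 6->6 [HIT]
step 5: bank1 6->13 [CONFLICT]
step 6: bank1 13->4 [CONFLICT]
step 7: bank1 4->4 [HIT]
step 8: bank1 4->4 [HIT]
step 9: bank1 4->4 [HIT]
step 10: bank1 4->4 [HIT]
step 11: bank0 6->8 [CONFLICT]
step 12: bank1 4->4 [HIT]
step 13: bank0 8->8 [HIT]
step 14: bank1 4->10 [CONFLICT]
step 15: bank2 None->9 [EMPTY]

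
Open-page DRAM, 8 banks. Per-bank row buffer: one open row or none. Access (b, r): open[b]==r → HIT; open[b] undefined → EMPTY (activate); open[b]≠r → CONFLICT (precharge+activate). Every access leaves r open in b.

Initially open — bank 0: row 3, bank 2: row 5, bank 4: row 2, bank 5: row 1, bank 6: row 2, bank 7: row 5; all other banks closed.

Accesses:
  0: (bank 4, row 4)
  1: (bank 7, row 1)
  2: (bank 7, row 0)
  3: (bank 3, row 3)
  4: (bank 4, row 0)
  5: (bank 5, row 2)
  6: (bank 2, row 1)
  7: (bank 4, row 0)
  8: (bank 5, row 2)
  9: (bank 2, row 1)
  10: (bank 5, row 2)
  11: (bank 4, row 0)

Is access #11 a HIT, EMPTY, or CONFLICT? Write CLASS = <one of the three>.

CLASS = HIT

  [0] b4 r4: had r2 ⇒ C
  [1] b7 r1: had r5 ⇒ C
  [2] b7 r0: had r1 ⇒ C
  [3] b3 r3: no row ⇒ E
  [4] b4 r0: had r4 ⇒ C
  [5] b5 r2: had r1 ⇒ C
  [6] b2 r1: had r5 ⇒ C
  [7] b4 r0: had r0 ⇒ H
  [8] b5 r2: had r2 ⇒ H
  [9] b2 r1: had r1 ⇒ H
  [10] b5 r2: had r2 ⇒ H
  [11] b4 r0: had r0 ⇒ H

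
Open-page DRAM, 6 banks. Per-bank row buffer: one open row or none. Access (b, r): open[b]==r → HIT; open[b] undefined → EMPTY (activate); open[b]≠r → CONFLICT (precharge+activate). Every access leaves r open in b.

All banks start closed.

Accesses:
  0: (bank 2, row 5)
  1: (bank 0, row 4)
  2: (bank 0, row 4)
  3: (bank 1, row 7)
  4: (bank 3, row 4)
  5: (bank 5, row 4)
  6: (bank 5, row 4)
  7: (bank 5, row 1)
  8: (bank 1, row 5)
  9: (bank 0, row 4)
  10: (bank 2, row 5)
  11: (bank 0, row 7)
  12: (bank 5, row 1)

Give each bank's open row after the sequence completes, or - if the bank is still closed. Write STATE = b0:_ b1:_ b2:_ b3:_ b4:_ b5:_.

STATE = b0:7 b1:5 b2:5 b3:4 b4:- b5:1

0: bank 2 row 5 — prev None → EMPTY
1: bank 0 row 4 — prev None → EMPTY
2: bank 0 row 4 — prev 4 → HIT
3: bank 1 row 7 — prev None → EMPTY
4: bank 3 row 4 — prev None → EMPTY
5: bank 5 row 4 — prev None → EMPTY
6: bank 5 row 4 — prev 4 → HIT
7: bank 5 row 1 — prev 4 → CONFLICT
8: bank 1 row 5 — prev 7 → CONFLICT
9: bank 0 row 4 — prev 4 → HIT
10: bank 2 row 5 — prev 5 → HIT
11: bank 0 row 7 — prev 4 → CONFLICT
12: bank 5 row 1 — prev 1 → HIT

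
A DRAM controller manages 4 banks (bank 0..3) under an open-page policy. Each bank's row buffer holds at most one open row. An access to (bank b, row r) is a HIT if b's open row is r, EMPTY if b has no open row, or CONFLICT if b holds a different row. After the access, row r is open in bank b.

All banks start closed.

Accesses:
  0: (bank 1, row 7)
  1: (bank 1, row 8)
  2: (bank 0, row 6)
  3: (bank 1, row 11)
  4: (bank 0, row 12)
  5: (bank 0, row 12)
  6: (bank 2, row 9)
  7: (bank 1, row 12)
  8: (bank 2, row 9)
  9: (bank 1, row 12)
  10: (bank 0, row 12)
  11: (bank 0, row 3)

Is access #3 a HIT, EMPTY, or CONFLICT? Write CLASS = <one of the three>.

  [0] b1 r7: no row ⇒ E
  [1] b1 r8: had r7 ⇒ C
  [2] b0 r6: no row ⇒ E
  [3] b1 r11: had r8 ⇒ C
  [4] b0 r12: had r6 ⇒ C
  [5] b0 r12: had r12 ⇒ H
  [6] b2 r9: no row ⇒ E
  [7] b1 r12: had r11 ⇒ C
  [8] b2 r9: had r9 ⇒ H
  [9] b1 r12: had r12 ⇒ H
  [10] b0 r12: had r12 ⇒ H
  [11] b0 r3: had r12 ⇒ C

CLASS = CONFLICT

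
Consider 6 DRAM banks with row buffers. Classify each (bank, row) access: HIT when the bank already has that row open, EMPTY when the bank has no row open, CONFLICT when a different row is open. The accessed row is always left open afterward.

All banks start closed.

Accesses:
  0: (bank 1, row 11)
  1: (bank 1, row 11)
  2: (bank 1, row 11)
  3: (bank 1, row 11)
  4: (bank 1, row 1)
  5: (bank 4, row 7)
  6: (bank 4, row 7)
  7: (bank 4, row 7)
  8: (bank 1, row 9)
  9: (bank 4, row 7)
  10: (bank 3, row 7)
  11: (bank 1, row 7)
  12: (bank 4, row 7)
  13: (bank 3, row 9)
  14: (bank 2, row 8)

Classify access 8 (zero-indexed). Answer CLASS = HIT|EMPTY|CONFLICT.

CLASS = CONFLICT

#0 (1,11) E
#1 (1,11) H  (was 11)
#2 (1,11) H  (was 11)
#3 (1,11) H  (was 11)
#4 (1,1) C  (was 11)
#5 (4,7) E
#6 (4,7) H  (was 7)
#7 (4,7) H  (was 7)
#8 (1,9) C  (was 1)
#9 (4,7) H  (was 7)
#10 (3,7) E
#11 (1,7) C  (was 9)
#12 (4,7) H  (was 7)
#13 (3,9) C  (was 7)
#14 (2,8) E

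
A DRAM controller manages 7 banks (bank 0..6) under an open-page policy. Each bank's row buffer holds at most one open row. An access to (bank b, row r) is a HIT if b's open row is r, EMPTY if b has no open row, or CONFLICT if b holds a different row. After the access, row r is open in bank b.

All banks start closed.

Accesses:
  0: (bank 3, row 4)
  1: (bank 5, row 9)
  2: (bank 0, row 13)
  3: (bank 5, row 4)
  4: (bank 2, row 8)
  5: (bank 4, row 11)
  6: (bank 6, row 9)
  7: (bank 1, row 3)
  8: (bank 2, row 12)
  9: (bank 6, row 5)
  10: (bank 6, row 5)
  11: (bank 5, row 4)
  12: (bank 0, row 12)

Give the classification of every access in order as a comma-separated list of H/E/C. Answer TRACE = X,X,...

TRACE = E,E,E,C,E,E,E,E,C,C,H,H,C

  [0] b3 r4: no row ⇒ E
  [1] b5 r9: no row ⇒ E
  [2] b0 r13: no row ⇒ E
  [3] b5 r4: had r9 ⇒ C
  [4] b2 r8: no row ⇒ E
  [5] b4 r11: no row ⇒ E
  [6] b6 r9: no row ⇒ E
  [7] b1 r3: no row ⇒ E
  [8] b2 r12: had r8 ⇒ C
  [9] b6 r5: had r9 ⇒ C
  [10] b6 r5: had r5 ⇒ H
  [11] b5 r4: had r4 ⇒ H
  [12] b0 r12: had r13 ⇒ C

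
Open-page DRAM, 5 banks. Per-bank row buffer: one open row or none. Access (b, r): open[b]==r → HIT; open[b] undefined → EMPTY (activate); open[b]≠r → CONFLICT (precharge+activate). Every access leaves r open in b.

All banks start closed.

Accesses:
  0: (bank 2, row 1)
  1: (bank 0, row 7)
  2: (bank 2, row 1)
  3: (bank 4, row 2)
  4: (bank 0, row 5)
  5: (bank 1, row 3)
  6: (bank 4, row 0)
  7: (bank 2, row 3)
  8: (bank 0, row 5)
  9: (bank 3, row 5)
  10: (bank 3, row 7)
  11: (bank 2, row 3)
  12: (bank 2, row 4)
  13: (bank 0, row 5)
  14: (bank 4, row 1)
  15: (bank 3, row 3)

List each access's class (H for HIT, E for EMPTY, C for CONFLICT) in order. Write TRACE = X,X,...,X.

TRACE = E,E,H,E,C,E,C,C,H,E,C,H,C,H,C,C

step 0: bank2 None->1 [EMPTY]
step 1: bank0 None->7 [EMPTY]
step 2: bank2 1->1 [HIT]
step 3: bank4 None->2 [EMPTY]
step 4: bank0 7->5 [CONFLICT]
step 5: bank1 None->3 [EMPTY]
step 6: bank4 2->0 [CONFLICT]
step 7: bank2 1->3 [CONFLICT]
step 8: bank0 5->5 [HIT]
step 9: bank3 None->5 [EMPTY]
step 10: bank3 5->7 [CONFLICT]
step 11: bank2 3->3 [HIT]
step 12: bank2 3->4 [CONFLICT]
step 13: bank0 5->5 [HIT]
step 14: bank4 0->1 [CONFLICT]
step 15: bank3 7->3 [CONFLICT]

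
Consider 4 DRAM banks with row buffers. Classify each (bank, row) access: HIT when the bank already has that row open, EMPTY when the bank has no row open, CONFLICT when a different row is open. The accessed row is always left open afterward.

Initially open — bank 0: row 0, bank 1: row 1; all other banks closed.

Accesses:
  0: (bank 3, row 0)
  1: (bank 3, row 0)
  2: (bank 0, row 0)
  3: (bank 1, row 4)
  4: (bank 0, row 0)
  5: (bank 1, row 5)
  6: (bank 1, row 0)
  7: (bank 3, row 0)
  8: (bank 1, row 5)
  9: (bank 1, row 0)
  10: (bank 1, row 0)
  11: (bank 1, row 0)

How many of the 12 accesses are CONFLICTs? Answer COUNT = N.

COUNT = 5

  [0] b3 r0: no row ⇒ E
  [1] b3 r0: had r0 ⇒ H
  [2] b0 r0: had r0 ⇒ H
  [3] b1 r4: had r1 ⇒ C
  [4] b0 r0: had r0 ⇒ H
  [5] b1 r5: had r4 ⇒ C
  [6] b1 r0: had r5 ⇒ C
  [7] b3 r0: had r0 ⇒ H
  [8] b1 r5: had r0 ⇒ C
  [9] b1 r0: had r5 ⇒ C
  [10] b1 r0: had r0 ⇒ H
  [11] b1 r0: had r0 ⇒ H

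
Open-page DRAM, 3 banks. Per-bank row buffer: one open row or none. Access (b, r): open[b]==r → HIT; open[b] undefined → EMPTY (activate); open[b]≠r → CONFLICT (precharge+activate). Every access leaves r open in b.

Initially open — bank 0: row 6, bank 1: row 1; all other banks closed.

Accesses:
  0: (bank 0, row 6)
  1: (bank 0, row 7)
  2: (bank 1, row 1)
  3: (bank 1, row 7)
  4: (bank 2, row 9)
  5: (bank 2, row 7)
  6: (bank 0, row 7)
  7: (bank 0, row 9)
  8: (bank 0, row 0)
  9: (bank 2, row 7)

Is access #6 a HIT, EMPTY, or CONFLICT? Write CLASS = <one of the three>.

CLASS = HIT

step 0: bank0 6->6 [HIT]
step 1: bank0 6->7 [CONFLICT]
step 2: bank1 1->1 [HIT]
step 3: bank1 1->7 [CONFLICT]
step 4: bank2 None->9 [EMPTY]
step 5: bank2 9->7 [CONFLICT]
step 6: bank0 7->7 [HIT]
step 7: bank0 7->9 [CONFLICT]
step 8: bank0 9->0 [CONFLICT]
step 9: bank2 7->7 [HIT]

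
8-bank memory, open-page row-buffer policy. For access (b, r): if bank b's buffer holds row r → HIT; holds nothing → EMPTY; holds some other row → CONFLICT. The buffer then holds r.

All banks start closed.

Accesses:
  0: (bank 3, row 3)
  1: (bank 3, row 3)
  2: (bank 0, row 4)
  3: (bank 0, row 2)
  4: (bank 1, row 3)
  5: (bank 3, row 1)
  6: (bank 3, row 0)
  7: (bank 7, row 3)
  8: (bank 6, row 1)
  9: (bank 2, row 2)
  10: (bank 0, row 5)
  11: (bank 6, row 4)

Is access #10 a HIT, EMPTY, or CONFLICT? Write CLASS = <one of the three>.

#0 (3,3) E
#1 (3,3) H  (was 3)
#2 (0,4) E
#3 (0,2) C  (was 4)
#4 (1,3) E
#5 (3,1) C  (was 3)
#6 (3,0) C  (was 1)
#7 (7,3) E
#8 (6,1) E
#9 (2,2) E
#10 (0,5) C  (was 2)
#11 (6,4) C  (was 1)

CLASS = CONFLICT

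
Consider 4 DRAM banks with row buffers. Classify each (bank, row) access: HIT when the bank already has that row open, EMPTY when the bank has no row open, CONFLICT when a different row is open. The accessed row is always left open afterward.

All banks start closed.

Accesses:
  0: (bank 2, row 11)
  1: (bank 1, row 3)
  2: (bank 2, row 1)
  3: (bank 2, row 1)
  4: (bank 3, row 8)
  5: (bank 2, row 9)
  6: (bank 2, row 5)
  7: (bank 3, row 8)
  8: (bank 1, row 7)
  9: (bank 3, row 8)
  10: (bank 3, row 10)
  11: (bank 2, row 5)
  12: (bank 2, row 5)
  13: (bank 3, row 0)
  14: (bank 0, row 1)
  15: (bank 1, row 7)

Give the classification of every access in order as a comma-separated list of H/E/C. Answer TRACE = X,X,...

TRACE = E,E,C,H,E,C,C,H,C,H,C,H,H,C,E,H

step 0: bank2 None->11 [EMPTY]
step 1: bank1 None->3 [EMPTY]
step 2: bank2 11->1 [CONFLICT]
step 3: bank2 1->1 [HIT]
step 4: bank3 None->8 [EMPTY]
step 5: bank2 1->9 [CONFLICT]
step 6: bank2 9->5 [CONFLICT]
step 7: bank3 8->8 [HIT]
step 8: bank1 3->7 [CONFLICT]
step 9: bank3 8->8 [HIT]
step 10: bank3 8->10 [CONFLICT]
step 11: bank2 5->5 [HIT]
step 12: bank2 5->5 [HIT]
step 13: bank3 10->0 [CONFLICT]
step 14: bank0 None->1 [EMPTY]
step 15: bank1 7->7 [HIT]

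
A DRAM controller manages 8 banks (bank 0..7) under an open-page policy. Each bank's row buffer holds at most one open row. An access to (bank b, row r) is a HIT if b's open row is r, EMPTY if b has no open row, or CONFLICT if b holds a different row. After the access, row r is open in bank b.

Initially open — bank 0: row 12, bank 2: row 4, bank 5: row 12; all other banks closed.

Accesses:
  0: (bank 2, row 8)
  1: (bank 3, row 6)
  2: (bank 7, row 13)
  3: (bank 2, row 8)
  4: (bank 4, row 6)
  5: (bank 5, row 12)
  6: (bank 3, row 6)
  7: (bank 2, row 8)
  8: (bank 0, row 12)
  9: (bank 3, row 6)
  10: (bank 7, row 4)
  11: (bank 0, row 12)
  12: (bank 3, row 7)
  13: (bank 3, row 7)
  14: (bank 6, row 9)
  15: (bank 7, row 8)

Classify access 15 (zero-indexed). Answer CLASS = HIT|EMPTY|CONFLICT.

#0 (2,8) C  (was 4)
#1 (3,6) E
#2 (7,13) E
#3 (2,8) H  (was 8)
#4 (4,6) E
#5 (5,12) H  (was 12)
#6 (3,6) H  (was 6)
#7 (2,8) H  (was 8)
#8 (0,12) H  (was 12)
#9 (3,6) H  (was 6)
#10 (7,4) C  (was 13)
#11 (0,12) H  (was 12)
#12 (3,7) C  (was 6)
#13 (3,7) H  (was 7)
#14 (6,9) E
#15 (7,8) C  (was 4)

CLASS = CONFLICT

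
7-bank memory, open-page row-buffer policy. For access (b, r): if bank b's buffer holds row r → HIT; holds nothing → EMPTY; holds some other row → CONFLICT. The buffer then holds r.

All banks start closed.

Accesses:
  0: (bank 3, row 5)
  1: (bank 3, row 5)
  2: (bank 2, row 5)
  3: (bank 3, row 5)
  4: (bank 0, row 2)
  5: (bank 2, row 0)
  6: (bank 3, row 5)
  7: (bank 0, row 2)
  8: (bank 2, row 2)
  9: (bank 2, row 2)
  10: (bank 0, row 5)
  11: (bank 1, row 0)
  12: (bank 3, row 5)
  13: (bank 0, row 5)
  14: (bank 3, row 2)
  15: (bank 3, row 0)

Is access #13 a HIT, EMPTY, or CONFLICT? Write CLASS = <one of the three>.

CLASS = HIT

#0 (3,5) E
#1 (3,5) H  (was 5)
#2 (2,5) E
#3 (3,5) H  (was 5)
#4 (0,2) E
#5 (2,0) C  (was 5)
#6 (3,5) H  (was 5)
#7 (0,2) H  (was 2)
#8 (2,2) C  (was 0)
#9 (2,2) H  (was 2)
#10 (0,5) C  (was 2)
#11 (1,0) E
#12 (3,5) H  (was 5)
#13 (0,5) H  (was 5)
#14 (3,2) C  (was 5)
#15 (3,0) C  (was 2)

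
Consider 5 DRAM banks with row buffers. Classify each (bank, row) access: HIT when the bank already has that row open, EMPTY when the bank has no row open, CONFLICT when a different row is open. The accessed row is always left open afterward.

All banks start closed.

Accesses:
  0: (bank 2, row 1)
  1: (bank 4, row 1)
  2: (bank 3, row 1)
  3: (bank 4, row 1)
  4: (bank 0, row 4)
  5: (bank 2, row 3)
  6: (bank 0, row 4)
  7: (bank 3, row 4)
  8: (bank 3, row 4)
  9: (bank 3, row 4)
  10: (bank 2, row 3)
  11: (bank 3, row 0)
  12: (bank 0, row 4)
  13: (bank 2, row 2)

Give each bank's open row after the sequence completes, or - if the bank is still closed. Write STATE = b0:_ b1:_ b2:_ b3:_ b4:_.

  [0] b2 r1: no row ⇒ E
  [1] b4 r1: no row ⇒ E
  [2] b3 r1: no row ⇒ E
  [3] b4 r1: had r1 ⇒ H
  [4] b0 r4: no row ⇒ E
  [5] b2 r3: had r1 ⇒ C
  [6] b0 r4: had r4 ⇒ H
  [7] b3 r4: had r1 ⇒ C
  [8] b3 r4: had r4 ⇒ H
  [9] b3 r4: had r4 ⇒ H
  [10] b2 r3: had r3 ⇒ H
  [11] b3 r0: had r4 ⇒ C
  [12] b0 r4: had r4 ⇒ H
  [13] b2 r2: had r3 ⇒ C

STATE = b0:4 b1:- b2:2 b3:0 b4:1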